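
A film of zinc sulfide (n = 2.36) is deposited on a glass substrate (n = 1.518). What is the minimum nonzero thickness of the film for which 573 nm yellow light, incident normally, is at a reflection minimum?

121 nm

Top surface (1.0 → 2.36): reflection off a higher-index medium gives a half-wave phase shift.
At the lower boundary (n = 2.36 to n = 1.518) the reflected ray undergoes no phase shift.
Net: one phase inversion between the two reflected rays.
For weak reflection here: 2 n t = m λ.
Minimum nonzero at m = 1: t = λ / (2 n) = 573 / (2 × 2.36) = 121 nm.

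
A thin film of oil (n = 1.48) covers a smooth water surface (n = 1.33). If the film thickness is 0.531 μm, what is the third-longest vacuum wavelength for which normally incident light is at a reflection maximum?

Top surface (1.0 → 1.48): reflection off a higher-index medium gives a half-wave phase shift.
Bottom surface (1.48 → 1.33): reflection off a lower-index medium gives no phase shift.
Exactly one π shift → a net half-wave offset.
With one net inversion, constructive interference in reflection requires 2 n t = (m + ½) λ.
λ = 2 n t / (m + ½). The third-longest wavelength is m = 2: λ = 2 × 1.48 × 531 / 2.50 = 629 nm.

629 nm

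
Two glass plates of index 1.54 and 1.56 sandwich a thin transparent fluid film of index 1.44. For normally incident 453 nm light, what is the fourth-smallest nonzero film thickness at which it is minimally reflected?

629 nm

At the upper boundary (n = 1.54 to n = 1.44) the reflected ray undergoes no phase shift.
Ray reflecting at the bottom interface goes from n = 1.44 toward n = 1.56: a half-wave phase shift.
Net: one phase inversion between the two reflected rays.
For weak reflection here: 2 n t = m λ.
The fourth-smallest nonzero thickness corresponds to m = 4: t = m λ / (2 n) = 4.00 × 453 / (2 × 1.44) = 629 nm.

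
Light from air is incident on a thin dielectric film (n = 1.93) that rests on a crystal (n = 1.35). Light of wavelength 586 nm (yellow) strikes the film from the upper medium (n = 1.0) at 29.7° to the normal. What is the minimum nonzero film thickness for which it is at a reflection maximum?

78.5 nm

Top surface (1.0 → 1.93): reflection off a higher-index medium gives a half-wave phase shift.
At the lower boundary (n = 1.93 to n = 1.35) the reflected ray undergoes no phase shift.
Exactly one π shift → a net half-wave offset.
For bright reflection here: 2 n t cos θ_r = (m + ½) λ.
Snell's law: 1.0 sin 29.7° = 1.93 sin θ_r → sin θ_r = 0.257, cos θ_r = 0.966.
Minimum at m = 0: t = λ / (4 n cos θ_r) = 586 / (4 × 1.93 × 0.966) = 78.5 nm.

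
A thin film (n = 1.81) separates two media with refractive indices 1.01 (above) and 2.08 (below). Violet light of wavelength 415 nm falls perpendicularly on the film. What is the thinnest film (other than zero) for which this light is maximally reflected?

115 nm

Ray reflecting at the top interface goes from n = 1.01 toward n = 1.81: a half-wave phase shift.
At the lower boundary (n = 1.81 to n = 2.08) the reflected ray undergoes a half-wave phase shift.
Net: no relative phase inversion (both shifts match).
So the condition for constructive reflection is 2 n t = m λ.
Minimum nonzero at m = 1: t = λ / (2 n) = 415 / (2 × 1.81) = 115 nm.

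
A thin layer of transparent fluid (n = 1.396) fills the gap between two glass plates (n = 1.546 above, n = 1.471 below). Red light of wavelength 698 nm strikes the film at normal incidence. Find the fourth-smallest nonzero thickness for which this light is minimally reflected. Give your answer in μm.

1.00 μm

Top surface (1.546 → 1.396): reflection off a lower-index medium gives no phase shift.
Ray reflecting at the bottom interface goes from n = 1.396 toward n = 1.471: a half-wave phase shift.
Exactly one π shift → a net half-wave offset.
So the condition for destructive reflection is 2 n t = m λ.
The fourth-smallest nonzero thickness corresponds to m = 4: t = m λ / (2 n) = 4.00 × 698 / (2 × 1.396) = 1000 nm.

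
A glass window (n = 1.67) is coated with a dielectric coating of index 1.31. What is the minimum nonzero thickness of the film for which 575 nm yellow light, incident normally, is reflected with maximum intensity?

219 nm

Top surface (1.0 → 1.31): reflection off a higher-index medium gives a half-wave phase shift.
Ray reflecting at the bottom interface goes from n = 1.31 toward n = 1.67: a half-wave phase shift.
Zero or two π shifts → no net half-wave offset.
With no net inversion, constructive interference in reflection requires 2 n t = m λ.
Minimum nonzero at m = 1: t = λ / (2 n) = 575 / (2 × 1.31) = 219 nm.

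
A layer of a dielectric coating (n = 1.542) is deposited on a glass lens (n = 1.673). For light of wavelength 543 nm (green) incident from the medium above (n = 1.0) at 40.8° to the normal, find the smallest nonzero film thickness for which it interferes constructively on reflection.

194 nm

Top surface (1.0 → 1.542): reflection off a higher-index medium gives a half-wave phase shift.
Ray reflecting at the bottom interface goes from n = 1.542 toward n = 1.673: a half-wave phase shift.
The two reflections carry the same phase change, so no net offset.
With no net inversion, constructive interference in reflection requires 2 n t cos θ_r = m λ.
Snell's law: 1.0 sin 40.8° = 1.542 sin θ_r → sin θ_r = 0.424, cos θ_r = 0.906.
Minimum nonzero at m = 1: t = λ / (2 n cos θ_r) = 543 / (2 × 1.542 × 0.906) = 194 nm.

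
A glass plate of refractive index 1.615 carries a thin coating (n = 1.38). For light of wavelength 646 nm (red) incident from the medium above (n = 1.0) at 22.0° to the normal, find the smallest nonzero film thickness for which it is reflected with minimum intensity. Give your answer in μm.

0.122 μm

At the upper boundary (n = 1.0 to n = 1.38) the reflected ray undergoes a half-wave phase shift.
Bottom surface (1.38 → 1.615): reflection off a higher-index medium gives a half-wave phase shift.
Net: no relative phase inversion (both shifts match).
So the condition for destructive reflection is 2 n t cos θ_r = (m + ½) λ.
Snell's law: 1.0 sin 22.0° = 1.38 sin θ_r → sin θ_r = 0.271, cos θ_r = 0.962.
Minimum at m = 0: t = λ / (4 n cos θ_r) = 646 / (4 × 1.38 × 0.962) = 122 nm.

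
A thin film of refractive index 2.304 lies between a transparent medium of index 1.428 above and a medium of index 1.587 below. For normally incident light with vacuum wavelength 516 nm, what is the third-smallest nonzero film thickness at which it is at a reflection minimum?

Top surface (1.428 → 2.304): reflection off a higher-index medium gives a half-wave phase shift.
At the lower boundary (n = 2.304 to n = 1.587) the reflected ray undergoes no phase shift.
Net: one phase inversion between the two reflected rays.
For dark reflection here: 2 n t = m λ.
The third-smallest nonzero thickness corresponds to m = 3: t = m λ / (2 n) = 3.00 × 516 / (2 × 2.304) = 336 nm.

336 nm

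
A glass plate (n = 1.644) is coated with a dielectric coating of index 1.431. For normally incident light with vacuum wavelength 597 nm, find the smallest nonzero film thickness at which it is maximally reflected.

Ray reflecting at the top interface goes from n = 1.0 toward n = 1.431: a half-wave phase shift.
Bottom surface (1.431 → 1.644): reflection off a higher-index medium gives a half-wave phase shift.
The two reflections carry the same phase change, so no net offset.
So the condition for constructive reflection is 2 n t = m λ.
Minimum nonzero at m = 1: t = λ / (2 n) = 597 / (2 × 1.431) = 209 nm.

209 nm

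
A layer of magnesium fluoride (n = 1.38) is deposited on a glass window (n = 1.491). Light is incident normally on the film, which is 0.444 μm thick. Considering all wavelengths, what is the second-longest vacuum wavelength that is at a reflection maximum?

613 nm

Top surface (1.0 → 1.38): reflection off a higher-index medium gives a half-wave phase shift.
At the lower boundary (n = 1.38 to n = 1.491) the reflected ray undergoes a half-wave phase shift.
Net: no relative phase inversion (both shifts match).
So the condition for constructive reflection is 2 n t = m λ.
λ = 2 n t / m. The second-longest wavelength is m = 2: λ = 2 × 1.38 × 444 / 2.00 = 613 nm.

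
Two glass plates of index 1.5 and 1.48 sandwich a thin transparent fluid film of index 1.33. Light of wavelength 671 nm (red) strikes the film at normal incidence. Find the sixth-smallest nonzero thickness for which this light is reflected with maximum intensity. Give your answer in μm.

1.39 μm

Top surface (1.5 → 1.33): reflection off a lower-index medium gives no phase shift.
Ray reflecting at the bottom interface goes from n = 1.33 toward n = 1.48: a half-wave phase shift.
Net: one phase inversion between the two reflected rays.
For bright reflection here: 2 n t = (m + ½) λ.
The sixth-smallest nonzero thickness corresponds to m = 5: t = (m + ½) λ / (2 n) = 5.50 × 671 / (2 × 1.33) = 1387 nm.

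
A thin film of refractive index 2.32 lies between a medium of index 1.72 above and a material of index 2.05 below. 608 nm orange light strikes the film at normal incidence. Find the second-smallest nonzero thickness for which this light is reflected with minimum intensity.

Top surface (1.72 → 2.32): reflection off a higher-index medium gives a half-wave phase shift.
Ray reflecting at the bottom interface goes from n = 2.32 toward n = 2.05: no phase shift.
Exactly one π shift → a net half-wave offset.
With one net inversion, destructive interference in reflection requires 2 n t = m λ.
The second-smallest nonzero thickness corresponds to m = 2: t = m λ / (2 n) = 2.00 × 608 / (2 × 2.32) = 262 nm.

262 nm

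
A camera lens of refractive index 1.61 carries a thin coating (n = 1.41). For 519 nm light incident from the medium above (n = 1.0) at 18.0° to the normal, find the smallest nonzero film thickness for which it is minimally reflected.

94.3 nm

Ray reflecting at the top interface goes from n = 1.0 toward n = 1.41: a half-wave phase shift.
Bottom surface (1.41 → 1.61): reflection off a higher-index medium gives a half-wave phase shift.
Zero or two π shifts → no net half-wave offset.
With no net inversion, destructive interference in reflection requires 2 n t cos θ_r = (m + ½) λ.
Snell's law: 1.0 sin 18.0° = 1.41 sin θ_r → sin θ_r = 0.219, cos θ_r = 0.976.
Minimum at m = 0: t = λ / (4 n cos θ_r) = 519 / (4 × 1.41 × 0.976) = 94.3 nm.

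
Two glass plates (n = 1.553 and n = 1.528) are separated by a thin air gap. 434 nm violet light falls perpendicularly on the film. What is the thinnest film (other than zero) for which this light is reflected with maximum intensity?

At the upper boundary (n = 1.553 to n = 1.0) the reflected ray undergoes no phase shift.
Ray reflecting at the bottom interface goes from n = 1.0 toward n = 1.528: a half-wave phase shift.
Exactly one π shift → a net half-wave offset.
For strong reflection here: 2 n t = (m + ½) λ.
Minimum at m = 0: t = λ / (4 n) = 434 / (4 × 1.0) = 109 nm.

109 nm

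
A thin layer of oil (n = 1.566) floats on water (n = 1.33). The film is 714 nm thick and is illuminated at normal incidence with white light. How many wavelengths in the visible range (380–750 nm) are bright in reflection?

3

Top surface (1.0 → 1.566): reflection off a higher-index medium gives a half-wave phase shift.
At the lower boundary (n = 1.566 to n = 1.33) the reflected ray undergoes no phase shift.
Net: one phase inversion between the two reflected rays.
For strong reflection here: 2 n t = (m + ½) λ.
λ = 2 n t / (m + ½) = 2236 / (m + ½) nm.
m=2: 894 nm (IR); m=3: 639 nm (visible); m=4: 497 nm (visible); m=5: 407 nm (visible); m=6: 344 nm (UV).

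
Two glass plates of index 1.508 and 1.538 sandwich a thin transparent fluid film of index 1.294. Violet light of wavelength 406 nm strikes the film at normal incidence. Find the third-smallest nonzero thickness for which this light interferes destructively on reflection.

471 nm

Top surface (1.508 → 1.294): reflection off a lower-index medium gives no phase shift.
Ray reflecting at the bottom interface goes from n = 1.294 toward n = 1.538: a half-wave phase shift.
Exactly one π shift → a net half-wave offset.
For weak reflection here: 2 n t = m λ.
The third-smallest nonzero thickness corresponds to m = 3: t = m λ / (2 n) = 3.00 × 406 / (2 × 1.294) = 471 nm.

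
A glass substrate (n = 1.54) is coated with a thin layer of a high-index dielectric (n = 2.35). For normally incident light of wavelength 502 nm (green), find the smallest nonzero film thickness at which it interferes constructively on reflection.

53.4 nm

Ray reflecting at the top interface goes from n = 1.0 toward n = 2.35: a half-wave phase shift.
Ray reflecting at the bottom interface goes from n = 2.35 toward n = 1.54: no phase shift.
Exactly one π shift → a net half-wave offset.
For strong reflection here: 2 n t = (m + ½) λ.
Minimum at m = 0: t = λ / (4 n) = 502 / (4 × 2.35) = 53.4 nm.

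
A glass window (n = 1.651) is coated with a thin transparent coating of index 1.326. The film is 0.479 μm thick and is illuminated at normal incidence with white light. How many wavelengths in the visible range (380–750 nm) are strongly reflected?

At the upper boundary (n = 1.0 to n = 1.326) the reflected ray undergoes a half-wave phase shift.
Ray reflecting at the bottom interface goes from n = 1.326 toward n = 1.651: a half-wave phase shift.
Net: no relative phase inversion (both shifts match).
For bright reflection here: 2 n t = m λ.
λ = 2 n t / m = 1270 / m nm.
m=1: 1270 nm (IR); m=2: 635 nm (visible); m=3: 423 nm (visible); m=4: 318 nm (UV).

2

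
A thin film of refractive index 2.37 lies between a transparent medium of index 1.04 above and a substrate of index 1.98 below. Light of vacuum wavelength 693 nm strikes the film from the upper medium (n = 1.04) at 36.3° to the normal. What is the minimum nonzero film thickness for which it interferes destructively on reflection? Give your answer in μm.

0.151 μm

Top surface (1.04 → 2.37): reflection off a higher-index medium gives a half-wave phase shift.
Ray reflecting at the bottom interface goes from n = 2.37 toward n = 1.98: no phase shift.
Exactly one π shift → a net half-wave offset.
For dark reflection here: 2 n t cos θ_r = m λ.
Snell's law: 1.04 sin 36.3° = 2.37 sin θ_r → sin θ_r = 0.260, cos θ_r = 0.966.
Minimum nonzero at m = 1: t = λ / (2 n cos θ_r) = 693 / (2 × 2.37 × 0.966) = 151 nm.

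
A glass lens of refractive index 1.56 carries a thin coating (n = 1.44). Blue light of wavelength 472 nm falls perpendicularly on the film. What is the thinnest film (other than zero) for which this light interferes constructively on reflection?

164 nm

Ray reflecting at the top interface goes from n = 1.0 toward n = 1.44: a half-wave phase shift.
At the lower boundary (n = 1.44 to n = 1.56) the reflected ray undergoes a half-wave phase shift.
The two reflections carry the same phase change, so no net offset.
For bright reflection here: 2 n t = m λ.
Minimum nonzero at m = 1: t = λ / (2 n) = 472 / (2 × 1.44) = 164 nm.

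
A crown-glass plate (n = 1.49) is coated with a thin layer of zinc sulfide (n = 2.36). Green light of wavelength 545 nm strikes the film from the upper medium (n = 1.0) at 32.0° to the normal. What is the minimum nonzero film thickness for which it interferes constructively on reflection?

Ray reflecting at the top interface goes from n = 1.0 toward n = 2.36: a half-wave phase shift.
Bottom surface (2.36 → 1.49): reflection off a lower-index medium gives no phase shift.
Exactly one π shift → a net half-wave offset.
For strong reflection here: 2 n t cos θ_r = (m + ½) λ.
Snell's law: 1.0 sin 32.0° = 2.36 sin θ_r → sin θ_r = 0.225, cos θ_r = 0.974.
Minimum at m = 0: t = λ / (4 n cos θ_r) = 545 / (4 × 2.36 × 0.974) = 59.2 nm.

59.2 nm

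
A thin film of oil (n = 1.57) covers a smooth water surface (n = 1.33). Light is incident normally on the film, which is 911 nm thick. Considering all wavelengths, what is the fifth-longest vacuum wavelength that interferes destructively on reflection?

572 nm

At the upper boundary (n = 1.0 to n = 1.57) the reflected ray undergoes a half-wave phase shift.
Ray reflecting at the bottom interface goes from n = 1.57 toward n = 1.33: no phase shift.
The two reflections differ by half a wavelength.
So the condition for destructive reflection is 2 n t = m λ.
λ = 2 n t / m. The fifth-longest wavelength is m = 5: λ = 2 × 1.57 × 911 / 5.00 = 572 nm.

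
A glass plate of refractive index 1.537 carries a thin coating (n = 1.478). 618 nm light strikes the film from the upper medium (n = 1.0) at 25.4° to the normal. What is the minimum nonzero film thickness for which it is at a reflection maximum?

218 nm

Ray reflecting at the top interface goes from n = 1.0 toward n = 1.478: a half-wave phase shift.
Ray reflecting at the bottom interface goes from n = 1.478 toward n = 1.537: a half-wave phase shift.
The two reflections carry the same phase change, so no net offset.
With no net inversion, constructive interference in reflection requires 2 n t cos θ_r = m λ.
Snell's law: 1.0 sin 25.4° = 1.478 sin θ_r → sin θ_r = 0.290, cos θ_r = 0.957.
Minimum nonzero at m = 1: t = λ / (2 n cos θ_r) = 618 / (2 × 1.478 × 0.957) = 218 nm.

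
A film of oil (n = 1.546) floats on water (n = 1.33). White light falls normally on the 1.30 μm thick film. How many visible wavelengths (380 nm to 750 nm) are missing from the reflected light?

5

Top surface (1.0 → 1.546): reflection off a higher-index medium gives a half-wave phase shift.
Ray reflecting at the bottom interface goes from n = 1.546 toward n = 1.33: no phase shift.
Exactly one π shift → a net half-wave offset.
For weak reflection here: 2 n t = m λ.
λ = 2 n t / m = 4020 / m nm.
m=5: 804 nm (IR); m=6: 670 nm (visible); m=7: 574 nm (visible); m=8: 502 nm (visible); m=9: 447 nm (visible); m=10: 402 nm (visible); m=11: 365 nm (UV).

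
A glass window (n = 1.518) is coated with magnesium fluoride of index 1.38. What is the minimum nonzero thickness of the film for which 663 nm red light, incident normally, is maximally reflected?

At the upper boundary (n = 1.0 to n = 1.38) the reflected ray undergoes a half-wave phase shift.
Bottom surface (1.38 → 1.518): reflection off a higher-index medium gives a half-wave phase shift.
Net: no relative phase inversion (both shifts match).
For strong reflection here: 2 n t = m λ.
Minimum nonzero at m = 1: t = λ / (2 n) = 663 / (2 × 1.38) = 240 nm.

240 nm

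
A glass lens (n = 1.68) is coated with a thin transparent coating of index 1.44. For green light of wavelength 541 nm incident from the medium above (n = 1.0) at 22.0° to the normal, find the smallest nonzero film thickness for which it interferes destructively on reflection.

97.3 nm

At the upper boundary (n = 1.0 to n = 1.44) the reflected ray undergoes a half-wave phase shift.
Ray reflecting at the bottom interface goes from n = 1.44 toward n = 1.68: a half-wave phase shift.
Net: no relative phase inversion (both shifts match).
So the condition for destructive reflection is 2 n t cos θ_r = (m + ½) λ.
Snell's law: 1.0 sin 22.0° = 1.44 sin θ_r → sin θ_r = 0.260, cos θ_r = 0.966.
Minimum at m = 0: t = λ / (4 n cos θ_r) = 541 / (4 × 1.44 × 0.966) = 97.3 nm.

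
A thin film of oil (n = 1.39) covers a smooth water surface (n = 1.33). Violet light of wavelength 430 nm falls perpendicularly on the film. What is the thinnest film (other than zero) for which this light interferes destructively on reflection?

155 nm

Top surface (1.0 → 1.39): reflection off a higher-index medium gives a half-wave phase shift.
Ray reflecting at the bottom interface goes from n = 1.39 toward n = 1.33: no phase shift.
Net: one phase inversion between the two reflected rays.
So the condition for destructive reflection is 2 n t = m λ.
Minimum nonzero at m = 1: t = λ / (2 n) = 430 / (2 × 1.39) = 155 nm.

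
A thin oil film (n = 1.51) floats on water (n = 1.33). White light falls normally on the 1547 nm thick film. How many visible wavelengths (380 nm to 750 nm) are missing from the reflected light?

6

Ray reflecting at the top interface goes from n = 1.0 toward n = 1.51: a half-wave phase shift.
Ray reflecting at the bottom interface goes from n = 1.51 toward n = 1.33: no phase shift.
Net: one phase inversion between the two reflected rays.
So the condition for destructive reflection is 2 n t = m λ.
λ = 2 n t / m = 4672 / m nm.
m=6: 779 nm (IR); m=7: 667 nm (visible); m=8: 584 nm (visible); m=9: 519 nm (visible); m=10: 467 nm (visible); m=11: 425 nm (visible); m=12: 389 nm (visible); m=13: 359 nm (UV).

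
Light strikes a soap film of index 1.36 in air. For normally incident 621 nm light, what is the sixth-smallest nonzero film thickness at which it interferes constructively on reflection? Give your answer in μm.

Ray reflecting at the top interface goes from n = 1.0 toward n = 1.36: a half-wave phase shift.
Ray reflecting at the bottom interface goes from n = 1.36 toward n = 1.0: no phase shift.
Net: one phase inversion between the two reflected rays.
With one net inversion, constructive interference in reflection requires 2 n t = (m + ½) λ.
The sixth-smallest nonzero thickness corresponds to m = 5: t = (m + ½) λ / (2 n) = 5.50 × 621 / (2 × 1.36) = 1256 nm.

1.26 μm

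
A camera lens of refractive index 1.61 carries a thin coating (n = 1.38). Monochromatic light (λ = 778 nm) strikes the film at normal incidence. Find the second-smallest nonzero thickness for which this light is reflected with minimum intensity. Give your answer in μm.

0.423 μm

At the upper boundary (n = 1.0 to n = 1.38) the reflected ray undergoes a half-wave phase shift.
Ray reflecting at the bottom interface goes from n = 1.38 toward n = 1.61: a half-wave phase shift.
Zero or two π shifts → no net half-wave offset.
For weak reflection here: 2 n t = (m + ½) λ.
The second-smallest nonzero thickness corresponds to m = 1: t = (m + ½) λ / (2 n) = 1.50 × 778 / (2 × 1.38) = 423 nm.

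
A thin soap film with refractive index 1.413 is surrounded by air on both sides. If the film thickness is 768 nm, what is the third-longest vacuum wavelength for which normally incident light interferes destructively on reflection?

Ray reflecting at the top interface goes from n = 1.0 toward n = 1.413: a half-wave phase shift.
Bottom surface (1.413 → 1.0): reflection off a lower-index medium gives no phase shift.
Exactly one π shift → a net half-wave offset.
So the condition for destructive reflection is 2 n t = m λ.
λ = 2 n t / m. The third-longest wavelength is m = 3: λ = 2 × 1.413 × 768 / 3.00 = 723 nm.

723 nm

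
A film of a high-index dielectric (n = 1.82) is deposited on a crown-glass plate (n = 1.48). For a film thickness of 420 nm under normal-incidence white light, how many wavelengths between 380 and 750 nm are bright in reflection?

Top surface (1.0 → 1.82): reflection off a higher-index medium gives a half-wave phase shift.
At the lower boundary (n = 1.82 to n = 1.48) the reflected ray undergoes no phase shift.
Exactly one π shift → a net half-wave offset.
For maximum reflection here: 2 n t = (m + ½) λ.
λ = 2 n t / (m + ½) = 1529 / (m + ½) nm.
m=1: 1019 nm (IR); m=2: 612 nm (visible); m=3: 437 nm (visible); m=4: 340 nm (UV).

2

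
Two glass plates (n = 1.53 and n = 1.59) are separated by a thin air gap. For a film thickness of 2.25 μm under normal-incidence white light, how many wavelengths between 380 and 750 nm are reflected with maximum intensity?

At the upper boundary (n = 1.53 to n = 1.0) the reflected ray undergoes no phase shift.
Ray reflecting at the bottom interface goes from n = 1.0 toward n = 1.59: a half-wave phase shift.
Net: one phase inversion between the two reflected rays.
So the condition for constructive reflection is 2 n t = (m + ½) λ.
λ = 2 n t / (m + ½) = 4500 / (m + ½) nm.
m=5: 818 nm (IR); m=6: 692 nm (visible); m=7: 600 nm (visible); m=8: 529 nm (visible); m=9: 474 nm (visible); m=10: 429 nm (visible); m=11: 391 nm (visible); m=12: 360 nm (UV).

6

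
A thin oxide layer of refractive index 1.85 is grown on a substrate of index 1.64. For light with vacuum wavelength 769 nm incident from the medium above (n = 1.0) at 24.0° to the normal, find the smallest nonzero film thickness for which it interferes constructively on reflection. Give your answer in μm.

Top surface (1.0 → 1.85): reflection off a higher-index medium gives a half-wave phase shift.
Bottom surface (1.85 → 1.64): reflection off a lower-index medium gives no phase shift.
The two reflections differ by half a wavelength.
With one net inversion, constructive interference in reflection requires 2 n t cos θ_r = (m + ½) λ.
Snell's law: 1.0 sin 24.0° = 1.85 sin θ_r → sin θ_r = 0.220, cos θ_r = 0.976.
Minimum at m = 0: t = λ / (4 n cos θ_r) = 769 / (4 × 1.85 × 0.976) = 107 nm.

0.107 μm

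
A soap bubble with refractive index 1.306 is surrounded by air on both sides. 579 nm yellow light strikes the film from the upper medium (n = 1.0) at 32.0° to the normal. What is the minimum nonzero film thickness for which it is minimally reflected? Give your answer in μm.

Top surface (1.0 → 1.306): reflection off a higher-index medium gives a half-wave phase shift.
At the lower boundary (n = 1.306 to n = 1.0) the reflected ray undergoes no phase shift.
The two reflections differ by half a wavelength.
With one net inversion, destructive interference in reflection requires 2 n t cos θ_r = m λ.
Snell's law: 1.0 sin 32.0° = 1.306 sin θ_r → sin θ_r = 0.406, cos θ_r = 0.914.
Minimum nonzero at m = 1: t = λ / (2 n cos θ_r) = 579 / (2 × 1.306 × 0.914) = 243 nm.

0.243 μm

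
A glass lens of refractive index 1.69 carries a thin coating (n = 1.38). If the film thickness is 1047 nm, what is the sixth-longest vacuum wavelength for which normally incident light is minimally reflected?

At the upper boundary (n = 1.0 to n = 1.38) the reflected ray undergoes a half-wave phase shift.
Bottom surface (1.38 → 1.69): reflection off a higher-index medium gives a half-wave phase shift.
Net: no relative phase inversion (both shifts match).
For weak reflection here: 2 n t = (m + ½) λ.
λ = 2 n t / (m + ½). The sixth-longest wavelength is m = 5: λ = 2 × 1.38 × 1047 / 5.50 = 525 nm.

525 nm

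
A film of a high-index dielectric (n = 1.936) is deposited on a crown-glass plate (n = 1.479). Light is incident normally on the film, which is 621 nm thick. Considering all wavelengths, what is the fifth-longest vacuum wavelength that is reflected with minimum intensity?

At the upper boundary (n = 1.0 to n = 1.936) the reflected ray undergoes a half-wave phase shift.
Bottom surface (1.936 → 1.479): reflection off a lower-index medium gives no phase shift.
Exactly one π shift → a net half-wave offset.
So the condition for destructive reflection is 2 n t = m λ.
λ = 2 n t / m. The fifth-longest wavelength is m = 5: λ = 2 × 1.936 × 621 / 5.00 = 481 nm.

481 nm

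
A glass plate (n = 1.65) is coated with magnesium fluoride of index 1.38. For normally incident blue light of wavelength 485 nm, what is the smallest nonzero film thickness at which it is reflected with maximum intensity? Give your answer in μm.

Ray reflecting at the top interface goes from n = 1.0 toward n = 1.38: a half-wave phase shift.
Bottom surface (1.38 → 1.65): reflection off a higher-index medium gives a half-wave phase shift.
Zero or two π shifts → no net half-wave offset.
With no net inversion, constructive interference in reflection requires 2 n t = m λ.
The smallest nonzero thickness corresponds to m = 1: t = m λ / (2 n) = 1.00 × 485 / (2 × 1.38) = 176 nm.

0.176 μm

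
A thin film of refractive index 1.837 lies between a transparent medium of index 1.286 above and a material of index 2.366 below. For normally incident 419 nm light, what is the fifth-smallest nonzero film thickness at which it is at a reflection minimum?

At the upper boundary (n = 1.286 to n = 1.837) the reflected ray undergoes a half-wave phase shift.
Bottom surface (1.837 → 2.366): reflection off a higher-index medium gives a half-wave phase shift.
The two reflections carry the same phase change, so no net offset.
With no net inversion, destructive interference in reflection requires 2 n t = (m + ½) λ.
The fifth-smallest nonzero thickness corresponds to m = 4: t = (m + ½) λ / (2 n) = 4.50 × 419 / (2 × 1.837) = 513 nm.

513 nm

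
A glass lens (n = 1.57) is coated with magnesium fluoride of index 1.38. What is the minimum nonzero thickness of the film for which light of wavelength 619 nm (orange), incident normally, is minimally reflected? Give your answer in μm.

0.112 μm

At the upper boundary (n = 1.0 to n = 1.38) the reflected ray undergoes a half-wave phase shift.
At the lower boundary (n = 1.38 to n = 1.57) the reflected ray undergoes a half-wave phase shift.
Zero or two π shifts → no net half-wave offset.
So the condition for destructive reflection is 2 n t = (m + ½) λ.
Minimum at m = 0: t = λ / (4 n) = 619 / (4 × 1.38) = 112 nm.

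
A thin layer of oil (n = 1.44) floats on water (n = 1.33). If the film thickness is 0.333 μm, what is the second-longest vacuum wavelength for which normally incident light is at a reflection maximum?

At the upper boundary (n = 1.0 to n = 1.44) the reflected ray undergoes a half-wave phase shift.
Bottom surface (1.44 → 1.33): reflection off a lower-index medium gives no phase shift.
The two reflections differ by half a wavelength.
With one net inversion, constructive interference in reflection requires 2 n t = (m + ½) λ.
λ = 2 n t / (m + ½). The second-longest wavelength is m = 1: λ = 2 × 1.44 × 333 / 1.50 = 639 nm.

639 nm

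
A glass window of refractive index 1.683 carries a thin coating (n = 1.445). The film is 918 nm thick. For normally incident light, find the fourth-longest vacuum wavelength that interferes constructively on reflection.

Ray reflecting at the top interface goes from n = 1.0 toward n = 1.445: a half-wave phase shift.
At the lower boundary (n = 1.445 to n = 1.683) the reflected ray undergoes a half-wave phase shift.
Zero or two π shifts → no net half-wave offset.
For strong reflection here: 2 n t = m λ.
λ = 2 n t / m. The fourth-longest wavelength is m = 4: λ = 2 × 1.445 × 918 / 4.00 = 663 nm.

663 nm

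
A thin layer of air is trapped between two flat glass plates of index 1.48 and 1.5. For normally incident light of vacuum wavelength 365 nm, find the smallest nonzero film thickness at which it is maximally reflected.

Top surface (1.48 → 1.0): reflection off a lower-index medium gives no phase shift.
Bottom surface (1.0 → 1.5): reflection off a higher-index medium gives a half-wave phase shift.
Exactly one π shift → a net half-wave offset.
For maximum reflection here: 2 n t = (m + ½) λ.
Minimum at m = 0: t = λ / (4 n) = 365 / (4 × 1.0) = 91.3 nm.

91.3 nm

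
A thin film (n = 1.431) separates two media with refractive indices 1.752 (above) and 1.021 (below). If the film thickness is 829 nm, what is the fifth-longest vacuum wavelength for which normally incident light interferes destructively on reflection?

At the upper boundary (n = 1.752 to n = 1.431) the reflected ray undergoes no phase shift.
At the lower boundary (n = 1.431 to n = 1.021) the reflected ray undergoes no phase shift.
Zero or two π shifts → no net half-wave offset.
For weak reflection here: 2 n t = (m + ½) λ.
λ = 2 n t / (m + ½). The fifth-longest wavelength is m = 4: λ = 2 × 1.431 × 829 / 4.50 = 527 nm.

527 nm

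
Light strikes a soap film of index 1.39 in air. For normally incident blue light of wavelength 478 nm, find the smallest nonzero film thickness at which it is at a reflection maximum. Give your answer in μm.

Top surface (1.0 → 1.39): reflection off a higher-index medium gives a half-wave phase shift.
At the lower boundary (n = 1.39 to n = 1.0) the reflected ray undergoes no phase shift.
The two reflections differ by half a wavelength.
For maximum reflection here: 2 n t = (m + ½) λ.
Minimum at m = 0: t = λ / (4 n) = 478 / (4 × 1.39) = 86.0 nm.

0.0860 μm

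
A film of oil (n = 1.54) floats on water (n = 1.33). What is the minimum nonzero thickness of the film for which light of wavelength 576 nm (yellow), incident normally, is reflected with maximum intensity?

93.5 nm

Top surface (1.0 → 1.54): reflection off a higher-index medium gives a half-wave phase shift.
Ray reflecting at the bottom interface goes from n = 1.54 toward n = 1.33: no phase shift.
The two reflections differ by half a wavelength.
So the condition for constructive reflection is 2 n t = (m + ½) λ.
Minimum at m = 0: t = λ / (4 n) = 576 / (4 × 1.54) = 93.5 nm.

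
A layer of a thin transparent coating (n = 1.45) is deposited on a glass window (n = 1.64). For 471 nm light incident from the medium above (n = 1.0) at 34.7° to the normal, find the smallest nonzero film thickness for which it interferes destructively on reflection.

88.3 nm

Top surface (1.0 → 1.45): reflection off a higher-index medium gives a half-wave phase shift.
Bottom surface (1.45 → 1.64): reflection off a higher-index medium gives a half-wave phase shift.
Net: no relative phase inversion (both shifts match).
So the condition for destructive reflection is 2 n t cos θ_r = (m + ½) λ.
Snell's law: 1.0 sin 34.7° = 1.45 sin θ_r → sin θ_r = 0.393, cos θ_r = 0.920.
Minimum at m = 0: t = λ / (4 n cos θ_r) = 471 / (4 × 1.45 × 0.920) = 88.3 nm.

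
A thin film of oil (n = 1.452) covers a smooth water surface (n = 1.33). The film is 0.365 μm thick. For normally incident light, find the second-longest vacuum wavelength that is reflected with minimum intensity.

530 nm

Ray reflecting at the top interface goes from n = 1.0 toward n = 1.452: a half-wave phase shift.
Bottom surface (1.452 → 1.33): reflection off a lower-index medium gives no phase shift.
Net: one phase inversion between the two reflected rays.
For dark reflection here: 2 n t = m λ.
λ = 2 n t / m. The second-longest wavelength is m = 2: λ = 2 × 1.452 × 365 / 2.00 = 530 nm.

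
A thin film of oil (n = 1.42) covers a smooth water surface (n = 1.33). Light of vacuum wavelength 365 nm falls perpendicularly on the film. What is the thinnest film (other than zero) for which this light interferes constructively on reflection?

Top surface (1.0 → 1.42): reflection off a higher-index medium gives a half-wave phase shift.
Bottom surface (1.42 → 1.33): reflection off a lower-index medium gives no phase shift.
Net: one phase inversion between the two reflected rays.
For bright reflection here: 2 n t = (m + ½) λ.
Minimum at m = 0: t = λ / (4 n) = 365 / (4 × 1.42) = 64.3 nm.

64.3 nm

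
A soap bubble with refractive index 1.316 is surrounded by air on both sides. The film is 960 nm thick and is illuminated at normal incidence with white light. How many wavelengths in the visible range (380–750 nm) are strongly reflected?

Top surface (1.0 → 1.316): reflection off a higher-index medium gives a half-wave phase shift.
Ray reflecting at the bottom interface goes from n = 1.316 toward n = 1.0: no phase shift.
The two reflections differ by half a wavelength.
With one net inversion, constructive interference in reflection requires 2 n t = (m + ½) λ.
λ = 2 n t / (m + ½) = 2527 / (m + ½) nm.
m=2: 1011 nm (IR); m=3: 722 nm (visible); m=4: 561 nm (visible); m=5: 459 nm (visible); m=6: 389 nm (visible); m=7: 337 nm (UV).

4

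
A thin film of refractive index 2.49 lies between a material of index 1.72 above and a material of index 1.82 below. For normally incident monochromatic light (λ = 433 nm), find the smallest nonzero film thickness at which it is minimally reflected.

At the upper boundary (n = 1.72 to n = 2.49) the reflected ray undergoes a half-wave phase shift.
At the lower boundary (n = 2.49 to n = 1.82) the reflected ray undergoes no phase shift.
Exactly one π shift → a net half-wave offset.
So the condition for destructive reflection is 2 n t = m λ.
Minimum nonzero at m = 1: t = λ / (2 n) = 433 / (2 × 2.49) = 86.9 nm.

86.9 nm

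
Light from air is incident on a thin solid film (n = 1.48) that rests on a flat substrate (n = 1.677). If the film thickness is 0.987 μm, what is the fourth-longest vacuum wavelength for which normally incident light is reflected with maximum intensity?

730 nm

At the upper boundary (n = 1.0 to n = 1.48) the reflected ray undergoes a half-wave phase shift.
Ray reflecting at the bottom interface goes from n = 1.48 toward n = 1.677: a half-wave phase shift.
Zero or two π shifts → no net half-wave offset.
For bright reflection here: 2 n t = m λ.
λ = 2 n t / m. The fourth-longest wavelength is m = 4: λ = 2 × 1.48 × 987 / 4.00 = 730 nm.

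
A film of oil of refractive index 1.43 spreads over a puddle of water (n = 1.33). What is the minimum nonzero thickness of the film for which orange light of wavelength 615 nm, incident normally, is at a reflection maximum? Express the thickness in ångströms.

1075 Å

At the upper boundary (n = 1.0 to n = 1.43) the reflected ray undergoes a half-wave phase shift.
At the lower boundary (n = 1.43 to n = 1.33) the reflected ray undergoes no phase shift.
Net: one phase inversion between the two reflected rays.
With one net inversion, constructive interference in reflection requires 2 n t = (m + ½) λ.
Minimum at m = 0: t = λ / (4 n) = 615 / (4 × 1.43) = 108 nm.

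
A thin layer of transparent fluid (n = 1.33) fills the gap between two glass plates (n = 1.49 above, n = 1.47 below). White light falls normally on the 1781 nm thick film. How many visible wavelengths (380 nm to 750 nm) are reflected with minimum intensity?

6

At the upper boundary (n = 1.49 to n = 1.33) the reflected ray undergoes no phase shift.
Ray reflecting at the bottom interface goes from n = 1.33 toward n = 1.47: a half-wave phase shift.
Net: one phase inversion between the two reflected rays.
With one net inversion, destructive interference in reflection requires 2 n t = m λ.
λ = 2 n t / m = 4737 / m nm.
m=6: 790 nm (IR); m=7: 677 nm (visible); m=8: 592 nm (visible); m=9: 526 nm (visible); m=10: 474 nm (visible); m=11: 431 nm (visible); m=12: 395 nm (visible); m=13: 364 nm (UV).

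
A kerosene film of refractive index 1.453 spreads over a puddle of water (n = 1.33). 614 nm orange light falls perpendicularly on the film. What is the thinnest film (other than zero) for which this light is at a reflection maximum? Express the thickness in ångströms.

1056 Å

Top surface (1.0 → 1.453): reflection off a higher-index medium gives a half-wave phase shift.
Bottom surface (1.453 → 1.33): reflection off a lower-index medium gives no phase shift.
Exactly one π shift → a net half-wave offset.
For bright reflection here: 2 n t = (m + ½) λ.
Minimum at m = 0: t = λ / (4 n) = 614 / (4 × 1.453) = 106 nm.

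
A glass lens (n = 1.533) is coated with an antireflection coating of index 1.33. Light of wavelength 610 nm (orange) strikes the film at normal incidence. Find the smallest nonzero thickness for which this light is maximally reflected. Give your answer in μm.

0.229 μm

Top surface (1.0 → 1.33): reflection off a higher-index medium gives a half-wave phase shift.
At the lower boundary (n = 1.33 to n = 1.533) the reflected ray undergoes a half-wave phase shift.
Net: no relative phase inversion (both shifts match).
With no net inversion, constructive interference in reflection requires 2 n t = m λ.
The smallest nonzero thickness corresponds to m = 1: t = m λ / (2 n) = 1.00 × 610 / (2 × 1.33) = 229 nm.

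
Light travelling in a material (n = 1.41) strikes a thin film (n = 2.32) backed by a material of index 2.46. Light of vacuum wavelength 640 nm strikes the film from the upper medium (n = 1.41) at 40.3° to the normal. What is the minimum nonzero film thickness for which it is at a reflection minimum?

75.0 nm

Top surface (1.41 → 2.32): reflection off a higher-index medium gives a half-wave phase shift.
At the lower boundary (n = 2.32 to n = 2.46) the reflected ray undergoes a half-wave phase shift.
Zero or two π shifts → no net half-wave offset.
With no net inversion, destructive interference in reflection requires 2 n t cos θ_r = (m + ½) λ.
Snell's law: 1.41 sin 40.3° = 2.32 sin θ_r → sin θ_r = 0.393, cos θ_r = 0.919.
Minimum at m = 0: t = λ / (4 n cos θ_r) = 640 / (4 × 2.32 × 0.919) = 75.0 nm.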